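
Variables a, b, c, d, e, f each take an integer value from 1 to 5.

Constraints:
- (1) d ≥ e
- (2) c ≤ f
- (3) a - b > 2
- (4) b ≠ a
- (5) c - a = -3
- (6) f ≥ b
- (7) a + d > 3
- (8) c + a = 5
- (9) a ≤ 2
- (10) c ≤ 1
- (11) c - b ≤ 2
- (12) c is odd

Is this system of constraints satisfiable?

From constraint 10: c ≤ 1. From constraint 9: a ≤ 2. Hence c + a ≤ 3. But constraint 8 requires c + a = 5, and 5 > 3. Contradiction.

Unsatisfiable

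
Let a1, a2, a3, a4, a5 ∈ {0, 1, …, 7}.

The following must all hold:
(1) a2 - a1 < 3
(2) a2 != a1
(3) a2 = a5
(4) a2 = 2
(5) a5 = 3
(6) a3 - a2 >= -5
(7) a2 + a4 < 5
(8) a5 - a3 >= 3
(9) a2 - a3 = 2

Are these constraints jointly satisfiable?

Constraint 4 fixes a2 = 2 and constraint 5 fixes a5 = 3, but constraint 3 requires a2 = a5. Since 2 ≠ 3, contradiction.

Unsatisfiable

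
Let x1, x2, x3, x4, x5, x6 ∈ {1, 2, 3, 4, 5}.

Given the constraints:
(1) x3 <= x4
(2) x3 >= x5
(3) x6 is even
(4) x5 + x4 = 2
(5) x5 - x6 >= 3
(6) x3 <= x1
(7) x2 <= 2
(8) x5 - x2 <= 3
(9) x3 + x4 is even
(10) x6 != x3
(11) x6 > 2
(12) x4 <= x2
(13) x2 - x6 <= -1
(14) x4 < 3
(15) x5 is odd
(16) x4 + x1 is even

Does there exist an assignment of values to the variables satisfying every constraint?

Unsatisfiable

Constraints 5, 8, and 13 give x2 − x5 ≥ -3, x5 − x6 ≥ 3, x6 − x2 ≥ 1.
Adding all 3 inequalities: the left sides telescope to 0, and the right sides sum to (-3) + 3 + 1 = 1. So 0 ≥ 1, which is false.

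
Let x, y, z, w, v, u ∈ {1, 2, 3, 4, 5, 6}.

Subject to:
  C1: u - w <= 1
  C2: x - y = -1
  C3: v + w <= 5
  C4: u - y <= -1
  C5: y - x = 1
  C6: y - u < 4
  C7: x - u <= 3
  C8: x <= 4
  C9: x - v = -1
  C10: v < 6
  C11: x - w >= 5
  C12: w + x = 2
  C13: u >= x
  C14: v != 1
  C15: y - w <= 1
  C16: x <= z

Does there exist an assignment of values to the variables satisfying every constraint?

Unsatisfiable

Constraints 4, 7, 11, and 15 give w − y ≥ -1, y − u ≥ 1, u − x ≥ -3, x − w ≥ 5.
Adding all 4 inequalities: the left sides telescope to 0, and the right sides sum to (-1) + 1 + (-3) + 5 = 2. So 0 ≥ 2, which is false.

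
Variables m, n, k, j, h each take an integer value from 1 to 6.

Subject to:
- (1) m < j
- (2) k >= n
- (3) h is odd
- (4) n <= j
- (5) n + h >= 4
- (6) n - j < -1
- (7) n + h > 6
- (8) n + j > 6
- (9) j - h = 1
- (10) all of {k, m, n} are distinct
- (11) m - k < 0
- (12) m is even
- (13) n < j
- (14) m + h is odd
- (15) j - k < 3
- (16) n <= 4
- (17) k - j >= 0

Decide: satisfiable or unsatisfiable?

One satisfying assignment is m = 4, n = 2, k = 6, j = 6, h = 5.
For the less obvious constraints — constraint 5: n + h = 7; constraint 6: n - j = -4; constraint 7: n + h = 7 — and the others hold by inspection.

Satisfiable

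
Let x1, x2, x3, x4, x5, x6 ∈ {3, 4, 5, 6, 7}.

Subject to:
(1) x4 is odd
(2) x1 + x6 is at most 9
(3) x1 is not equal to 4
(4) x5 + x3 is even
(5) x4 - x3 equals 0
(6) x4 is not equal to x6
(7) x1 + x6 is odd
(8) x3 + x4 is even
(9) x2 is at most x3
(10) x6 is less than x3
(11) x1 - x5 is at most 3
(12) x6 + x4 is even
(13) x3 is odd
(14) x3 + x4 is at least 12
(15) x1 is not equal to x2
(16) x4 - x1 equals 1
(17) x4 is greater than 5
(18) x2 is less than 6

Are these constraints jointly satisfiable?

One satisfying assignment is x1 = 6, x2 = 4, x3 = 7, x4 = 7, x5 = 3, x6 = 3.
For the less obvious constraints — constraint 2: x1 + x6 = 9; constraint 5: x4 - x3 = 0; constraint 11: x1 - x5 = 3 — and the others hold by inspection.

Satisfiable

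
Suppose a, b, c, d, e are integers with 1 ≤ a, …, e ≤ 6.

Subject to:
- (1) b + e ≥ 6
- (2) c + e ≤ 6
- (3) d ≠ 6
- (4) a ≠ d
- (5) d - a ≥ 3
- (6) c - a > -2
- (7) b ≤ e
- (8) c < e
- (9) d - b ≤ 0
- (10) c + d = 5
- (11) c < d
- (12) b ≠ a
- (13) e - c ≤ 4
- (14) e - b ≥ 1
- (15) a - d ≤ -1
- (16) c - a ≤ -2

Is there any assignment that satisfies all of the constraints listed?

Unsatisfiable

Constraints 5, 9, 13, 14, and 16 give d − a ≥ 3, a − c ≥ 2, c − e ≥ -4, e − b ≥ 1, b − d ≥ 0.
Adding all 5 inequalities: the left sides telescope to 0, and the right sides sum to 3 + 2 + (-4) + 1 + 0 = 2. So 0 ≥ 2, which is false.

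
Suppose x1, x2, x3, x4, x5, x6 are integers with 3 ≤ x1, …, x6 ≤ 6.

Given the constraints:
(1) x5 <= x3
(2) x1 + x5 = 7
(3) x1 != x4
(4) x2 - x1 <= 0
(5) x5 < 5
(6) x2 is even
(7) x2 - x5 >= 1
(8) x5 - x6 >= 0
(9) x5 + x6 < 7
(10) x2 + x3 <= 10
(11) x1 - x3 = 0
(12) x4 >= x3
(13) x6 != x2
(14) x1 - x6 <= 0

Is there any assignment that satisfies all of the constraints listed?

Unsatisfiable

Constraints 4, 7, 8, and 14 give x5 − x6 ≥ 0, x6 − x1 ≥ 0, x1 − x2 ≥ 0, x2 − x5 ≥ 1.
Adding all 4 inequalities: the left sides telescope to 0, and the right sides sum to 0 + 0 + 0 + 1 = 1. So 0 ≥ 1, which is false.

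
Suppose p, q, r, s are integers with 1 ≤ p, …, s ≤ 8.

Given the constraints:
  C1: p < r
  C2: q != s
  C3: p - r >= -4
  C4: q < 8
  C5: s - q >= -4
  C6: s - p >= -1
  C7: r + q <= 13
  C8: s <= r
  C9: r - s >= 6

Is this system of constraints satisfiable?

Unsatisfiable

Constraints 3, 6, and 9 give r − s ≥ 6, s − p ≥ -1, p − r ≥ -4.
Adding all 3 inequalities: the left sides telescope to 0, and the right sides sum to 6 + (-1) + (-4) = 1. So 0 ≥ 1, which is false.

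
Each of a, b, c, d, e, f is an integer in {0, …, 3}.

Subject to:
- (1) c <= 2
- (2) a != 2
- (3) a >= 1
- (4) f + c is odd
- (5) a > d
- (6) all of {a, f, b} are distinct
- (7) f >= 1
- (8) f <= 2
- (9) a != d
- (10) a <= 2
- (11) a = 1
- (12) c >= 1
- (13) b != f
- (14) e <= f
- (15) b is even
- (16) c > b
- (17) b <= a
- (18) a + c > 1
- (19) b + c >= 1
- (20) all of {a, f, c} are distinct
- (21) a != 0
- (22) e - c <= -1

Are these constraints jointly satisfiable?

Constraints 1, 3, 7, 8, 10, and 12 confine each of a, f, c to the 2 values {1, 2}.
Constraint 20 requires all 3 of them to be distinct, but only 2 values are available — impossible by the pigeonhole principle.

Unsatisfiable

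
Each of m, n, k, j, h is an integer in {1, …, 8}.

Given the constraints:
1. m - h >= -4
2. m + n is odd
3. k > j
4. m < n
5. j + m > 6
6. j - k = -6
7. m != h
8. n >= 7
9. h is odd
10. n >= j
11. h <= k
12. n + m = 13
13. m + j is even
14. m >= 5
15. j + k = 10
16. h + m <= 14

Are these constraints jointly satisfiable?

Take m = 6, n = 7, k = 8, j = 2, h = 7. Then constraint 1: m - h = -1; constraint 5: j + m = 8; constraint 6: j - k = -6, and every other listed constraint is also met.

Satisfiable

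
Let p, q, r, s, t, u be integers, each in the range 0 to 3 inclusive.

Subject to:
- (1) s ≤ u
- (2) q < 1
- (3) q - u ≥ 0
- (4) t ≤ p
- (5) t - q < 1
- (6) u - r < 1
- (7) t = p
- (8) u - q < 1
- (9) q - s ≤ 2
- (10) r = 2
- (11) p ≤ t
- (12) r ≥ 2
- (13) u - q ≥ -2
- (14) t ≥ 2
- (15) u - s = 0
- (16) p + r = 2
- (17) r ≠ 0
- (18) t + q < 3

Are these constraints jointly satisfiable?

Unsatisfiable

From constraints 4 and 14: p ≥ t ≥ 2. From constraint 12: r ≥ 2. Hence p + r ≥ 4. But constraint 16 requires p + r = 2, and 2 < 4. Contradiction.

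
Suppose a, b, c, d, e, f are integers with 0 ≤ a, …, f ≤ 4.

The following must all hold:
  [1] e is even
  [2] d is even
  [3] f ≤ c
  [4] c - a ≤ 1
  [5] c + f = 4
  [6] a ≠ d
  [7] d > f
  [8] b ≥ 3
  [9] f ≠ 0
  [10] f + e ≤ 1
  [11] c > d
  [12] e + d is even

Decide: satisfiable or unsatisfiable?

Setting (a, b, c, d, e, f) = (4, 4, 3, 2, 0, 1) satisfies everything: constraint 4: c - a = -1; constraint 5: c + f = 4, and the others follow.

Satisfiable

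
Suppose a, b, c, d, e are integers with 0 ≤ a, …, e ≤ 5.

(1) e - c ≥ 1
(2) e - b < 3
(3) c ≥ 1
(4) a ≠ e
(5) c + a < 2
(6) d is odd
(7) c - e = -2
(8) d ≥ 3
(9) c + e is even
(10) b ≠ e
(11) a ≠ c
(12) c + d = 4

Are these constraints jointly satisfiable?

Satisfiable

One satisfying assignment is a = 0, b = 1, c = 1, d = 3, e = 3.
For the less obvious constraints — constraint 1: e - c = 2; constraint 2: e - b = 2 — and the others hold by inspection.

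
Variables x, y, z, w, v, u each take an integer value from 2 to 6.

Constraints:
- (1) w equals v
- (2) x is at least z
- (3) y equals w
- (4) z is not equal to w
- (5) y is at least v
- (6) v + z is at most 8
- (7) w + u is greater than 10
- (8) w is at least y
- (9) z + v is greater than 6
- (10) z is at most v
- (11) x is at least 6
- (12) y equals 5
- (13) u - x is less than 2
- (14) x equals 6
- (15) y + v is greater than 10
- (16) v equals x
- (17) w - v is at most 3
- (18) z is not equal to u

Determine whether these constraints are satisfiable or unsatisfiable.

Unsatisfiable

Constraint 12 fixes y = 5 and constraint 14 fixes x = 6. Constraints 1, 3, and 16 give y = w = v = x, so y = x. But 5 ≠ 6 — contradiction.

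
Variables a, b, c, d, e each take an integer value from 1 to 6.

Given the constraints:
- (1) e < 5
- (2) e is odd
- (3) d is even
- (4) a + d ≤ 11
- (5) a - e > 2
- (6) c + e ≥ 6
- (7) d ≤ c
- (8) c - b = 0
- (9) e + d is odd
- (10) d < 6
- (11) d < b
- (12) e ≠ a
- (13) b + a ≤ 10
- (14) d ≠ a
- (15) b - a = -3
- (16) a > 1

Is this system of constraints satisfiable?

Setting (a, b, c, d, e) = (6, 3, 3, 2, 3) satisfies everything: constraint 4: a + d = 8; constraint 5: a - e = 3, and the others follow.

Satisfiable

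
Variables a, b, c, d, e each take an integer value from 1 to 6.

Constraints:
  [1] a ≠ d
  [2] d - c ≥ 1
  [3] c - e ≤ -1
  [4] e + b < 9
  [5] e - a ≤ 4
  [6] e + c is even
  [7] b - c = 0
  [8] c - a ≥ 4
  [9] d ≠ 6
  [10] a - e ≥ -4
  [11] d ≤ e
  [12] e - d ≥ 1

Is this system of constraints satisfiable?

Constraints 2, 8, 10, and 12 give c − a ≥ 4, a − e ≥ -4, e − d ≥ 1, d − c ≥ 1.
Adding all 4 inequalities: the left sides telescope to 0, and the right sides sum to 4 + (-4) + 1 + 1 = 2. So 0 ≥ 2, which is false.

Unsatisfiable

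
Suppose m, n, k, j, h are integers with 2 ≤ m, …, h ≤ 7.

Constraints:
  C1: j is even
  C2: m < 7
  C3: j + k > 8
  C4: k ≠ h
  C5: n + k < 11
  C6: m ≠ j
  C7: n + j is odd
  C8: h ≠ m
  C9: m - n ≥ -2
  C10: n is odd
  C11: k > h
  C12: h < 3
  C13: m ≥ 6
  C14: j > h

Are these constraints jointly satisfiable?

Satisfiable

One satisfying assignment is m = 6, n = 5, k = 5, j = 4, h = 2.
For the less obvious constraints — constraint 3: j + k = 9; constraint 5: n + k = 10 — and the others hold by inspection.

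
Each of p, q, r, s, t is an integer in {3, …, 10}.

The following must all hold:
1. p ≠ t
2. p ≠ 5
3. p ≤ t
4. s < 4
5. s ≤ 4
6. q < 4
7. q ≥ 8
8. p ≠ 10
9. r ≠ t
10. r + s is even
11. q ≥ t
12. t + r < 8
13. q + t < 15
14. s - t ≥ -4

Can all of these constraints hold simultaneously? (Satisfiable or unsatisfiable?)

From constraint 7: q ≥ 8. From constraint 6: q ≤ 3. But 3 < 8, so no value of q works.

Unsatisfiable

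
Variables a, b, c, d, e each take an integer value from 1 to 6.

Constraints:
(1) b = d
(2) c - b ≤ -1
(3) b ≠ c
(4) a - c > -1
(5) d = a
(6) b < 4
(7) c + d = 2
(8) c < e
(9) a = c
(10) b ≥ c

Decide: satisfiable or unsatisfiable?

Unsatisfiable

From constraints 1, 5, and 9, b = d = a = c, so b = c. But constraint 3 says b ≠ c. Contradiction.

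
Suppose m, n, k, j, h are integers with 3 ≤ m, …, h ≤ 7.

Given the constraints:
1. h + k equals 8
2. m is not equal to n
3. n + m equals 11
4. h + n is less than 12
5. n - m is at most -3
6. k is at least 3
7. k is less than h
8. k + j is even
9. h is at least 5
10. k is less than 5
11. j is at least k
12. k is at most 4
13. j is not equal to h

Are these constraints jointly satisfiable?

Satisfiable

The assignment m = 7, n = 4, k = 3, j = 3, h = 5 works:
  constraint 1 holds since h + k = 8.
  constraint 3 holds since n + m = 11.
  constraint 4 holds since h + n = 9.
The rest check out directly.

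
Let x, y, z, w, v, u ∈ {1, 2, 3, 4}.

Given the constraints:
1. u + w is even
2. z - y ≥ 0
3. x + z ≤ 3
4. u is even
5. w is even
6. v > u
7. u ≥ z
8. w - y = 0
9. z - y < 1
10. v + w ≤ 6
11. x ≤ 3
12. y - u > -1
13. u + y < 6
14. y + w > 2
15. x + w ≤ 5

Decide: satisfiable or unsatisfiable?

Satisfiable

Setting (x, y, z, w, v, u) = (1, 2, 2, 2, 4, 2) satisfies everything: constraint 2: z - y = 0; constraint 3: x + z = 3, and the others follow.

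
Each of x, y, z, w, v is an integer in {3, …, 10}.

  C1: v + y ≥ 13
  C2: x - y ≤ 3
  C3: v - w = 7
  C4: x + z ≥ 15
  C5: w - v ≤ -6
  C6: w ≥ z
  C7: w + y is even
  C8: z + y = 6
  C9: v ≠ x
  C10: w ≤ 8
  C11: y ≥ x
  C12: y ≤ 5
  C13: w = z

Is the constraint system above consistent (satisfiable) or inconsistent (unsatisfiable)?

From constraints 11 and 12: x ≤ y ≤ 5. From constraints 6 and 10: z ≤ w ≤ 8. Hence x + z ≤ 13. But constraint 4 requires x + z ≥ 15, and 15 > 13. Contradiction.

Unsatisfiable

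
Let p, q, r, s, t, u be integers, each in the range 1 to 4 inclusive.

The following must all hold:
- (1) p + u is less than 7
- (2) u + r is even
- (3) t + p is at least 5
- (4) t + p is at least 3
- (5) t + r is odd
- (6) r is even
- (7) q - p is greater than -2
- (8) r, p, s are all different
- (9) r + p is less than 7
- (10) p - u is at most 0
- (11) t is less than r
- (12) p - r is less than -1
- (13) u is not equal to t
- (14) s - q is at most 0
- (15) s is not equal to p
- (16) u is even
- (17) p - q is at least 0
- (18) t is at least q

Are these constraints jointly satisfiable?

Take p = 2, q = 2, r = 4, s = 1, t = 3, u = 2. Then constraint 1: p + u = 4; constraint 3: t + p = 5, and every other listed constraint is also met.

Satisfiable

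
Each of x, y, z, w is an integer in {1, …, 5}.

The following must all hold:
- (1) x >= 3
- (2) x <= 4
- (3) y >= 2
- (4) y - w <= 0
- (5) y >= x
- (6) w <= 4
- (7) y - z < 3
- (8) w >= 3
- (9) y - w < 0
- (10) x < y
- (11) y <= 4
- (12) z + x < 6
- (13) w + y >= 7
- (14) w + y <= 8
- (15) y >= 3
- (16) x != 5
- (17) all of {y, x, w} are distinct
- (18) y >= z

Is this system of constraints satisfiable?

Unsatisfiable

Constraints 1, 2, 6, 8, 11, and 15 confine each of y, x, w to the 2 values {3, 4}.
Constraint 17 requires all 3 of them to be distinct, but only 2 values are available — impossible by the pigeonhole principle.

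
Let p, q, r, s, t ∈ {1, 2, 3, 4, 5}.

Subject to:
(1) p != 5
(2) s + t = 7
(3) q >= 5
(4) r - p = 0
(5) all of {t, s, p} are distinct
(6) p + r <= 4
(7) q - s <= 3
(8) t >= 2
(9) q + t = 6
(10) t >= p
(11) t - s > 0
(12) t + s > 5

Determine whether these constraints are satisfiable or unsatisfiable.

From constraint 3: q ≥ 5. From constraint 8: t ≥ 2. Hence q + t ≥ 7. But constraint 9 requires q + t = 6, and 6 < 7. Contradiction.

Unsatisfiable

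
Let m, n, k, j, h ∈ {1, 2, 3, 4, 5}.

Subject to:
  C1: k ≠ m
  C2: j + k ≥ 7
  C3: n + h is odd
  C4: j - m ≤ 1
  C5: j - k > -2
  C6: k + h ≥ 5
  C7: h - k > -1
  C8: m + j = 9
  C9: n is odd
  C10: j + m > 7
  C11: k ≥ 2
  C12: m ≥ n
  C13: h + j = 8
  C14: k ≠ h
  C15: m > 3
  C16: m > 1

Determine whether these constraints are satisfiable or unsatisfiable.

Satisfiable

Try m = 5, n = 1, k = 3, j = 4, h = 4.
Check constraint 2: j + k = 7; constraint 4: j - m = -1; constraint 5: j - k = 1. The remaining constraints are straightforward to verify.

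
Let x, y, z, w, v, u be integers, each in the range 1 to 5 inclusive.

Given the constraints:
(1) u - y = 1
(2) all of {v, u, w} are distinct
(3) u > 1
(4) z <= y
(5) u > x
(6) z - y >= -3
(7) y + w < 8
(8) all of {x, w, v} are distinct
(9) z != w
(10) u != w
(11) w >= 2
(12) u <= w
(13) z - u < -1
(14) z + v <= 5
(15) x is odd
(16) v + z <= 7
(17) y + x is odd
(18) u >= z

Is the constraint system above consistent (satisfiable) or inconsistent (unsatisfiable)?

One satisfying assignment is x = 1, y = 2, z = 1, w = 5, v = 4, u = 3.
For the less obvious constraints — constraint 1: u - y = 1; constraint 6: z - y = -1 — and the others hold by inspection.

Satisfiable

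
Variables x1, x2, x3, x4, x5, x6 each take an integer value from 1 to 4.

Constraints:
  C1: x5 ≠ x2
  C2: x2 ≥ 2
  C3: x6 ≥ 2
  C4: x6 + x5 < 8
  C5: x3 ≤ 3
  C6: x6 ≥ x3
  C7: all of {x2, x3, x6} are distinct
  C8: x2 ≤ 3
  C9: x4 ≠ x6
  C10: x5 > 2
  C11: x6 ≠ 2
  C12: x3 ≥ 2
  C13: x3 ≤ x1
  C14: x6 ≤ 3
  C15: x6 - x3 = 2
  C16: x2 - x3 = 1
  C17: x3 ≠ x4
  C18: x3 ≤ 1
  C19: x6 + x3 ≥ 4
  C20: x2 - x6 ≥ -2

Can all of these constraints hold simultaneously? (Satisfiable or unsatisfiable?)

Unsatisfiable

Constraints 2, 3, 5, 8, 12, and 14 confine each of x2, x3, x6 to the 2 values {2, 3}.
Constraint 7 requires all 3 of them to be distinct, but only 2 values are available — impossible by the pigeonhole principle.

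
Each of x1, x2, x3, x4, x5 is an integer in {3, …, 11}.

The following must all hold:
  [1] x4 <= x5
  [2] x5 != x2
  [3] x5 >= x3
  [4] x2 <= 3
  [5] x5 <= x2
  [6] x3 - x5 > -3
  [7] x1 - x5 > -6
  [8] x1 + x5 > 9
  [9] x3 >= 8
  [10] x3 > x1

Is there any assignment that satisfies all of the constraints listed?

From constraints 3 and 9: x5 ≥ x3 and x3 ≥ 8, so x5 ≥ 8. From constraints 4 and 5: x5 ≤ x2 and x2 ≤ 3, so x5 ≤ 3. But 3 < 8, so no value of x5 works.

Unsatisfiable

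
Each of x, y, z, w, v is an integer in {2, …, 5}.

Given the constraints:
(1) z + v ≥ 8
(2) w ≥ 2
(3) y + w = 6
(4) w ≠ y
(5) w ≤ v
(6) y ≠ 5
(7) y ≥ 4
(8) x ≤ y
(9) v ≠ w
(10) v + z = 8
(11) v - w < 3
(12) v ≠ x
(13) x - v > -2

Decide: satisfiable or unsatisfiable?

The assignment x = 2, y = 4, z = 5, w = 2, v = 3 works:
  constraint 1 holds since z + v = 8.
  constraint 3 holds since y + w = 6.
  constraint 10 holds since v + z = 8.
The rest check out directly.

Satisfiable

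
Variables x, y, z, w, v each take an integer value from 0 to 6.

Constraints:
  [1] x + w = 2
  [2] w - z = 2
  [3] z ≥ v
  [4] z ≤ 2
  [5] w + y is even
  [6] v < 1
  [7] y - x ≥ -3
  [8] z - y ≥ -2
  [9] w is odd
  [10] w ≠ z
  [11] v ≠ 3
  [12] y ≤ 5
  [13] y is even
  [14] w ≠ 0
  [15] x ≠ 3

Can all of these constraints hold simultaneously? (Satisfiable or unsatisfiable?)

Constraint 9 makes w odd and constraint 13 makes y even, so w + y must be odd. Constraint 5 says w + y is even — contradiction.

Unsatisfiable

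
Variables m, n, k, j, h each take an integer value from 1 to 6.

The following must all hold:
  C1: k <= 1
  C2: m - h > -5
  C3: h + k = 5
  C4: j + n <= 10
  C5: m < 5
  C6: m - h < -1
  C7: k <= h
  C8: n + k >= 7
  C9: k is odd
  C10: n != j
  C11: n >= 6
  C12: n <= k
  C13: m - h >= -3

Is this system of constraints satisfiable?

From constraints 11 and 12: k ≥ n and n ≥ 6, so k ≥ 6. From constraint 1: k ≤ 1. But 1 < 6, so no value of k works.

Unsatisfiable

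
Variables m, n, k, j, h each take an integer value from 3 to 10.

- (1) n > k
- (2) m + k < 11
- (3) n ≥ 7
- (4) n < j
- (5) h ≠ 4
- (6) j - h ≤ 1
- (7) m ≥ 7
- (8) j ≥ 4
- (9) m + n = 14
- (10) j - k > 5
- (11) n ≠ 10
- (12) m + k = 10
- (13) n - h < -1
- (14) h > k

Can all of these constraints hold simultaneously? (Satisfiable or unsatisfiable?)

The assignment m = 7, n = 7, k = 3, j = 10, h = 9 works:
  constraint 2 holds since m + k = 10.
  constraint 6 holds since j - h = 1.
  constraint 9 holds since m + n = 14.
The rest check out directly.

Satisfiable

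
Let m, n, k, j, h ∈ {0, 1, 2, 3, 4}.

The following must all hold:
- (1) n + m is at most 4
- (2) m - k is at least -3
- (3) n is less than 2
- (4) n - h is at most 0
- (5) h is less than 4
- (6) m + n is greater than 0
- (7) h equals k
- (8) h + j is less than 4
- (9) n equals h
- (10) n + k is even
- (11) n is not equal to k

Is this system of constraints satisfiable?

From constraints 7 and 9, n = h = k, so n = k. But constraint 11 says n ≠ k. Contradiction.

Unsatisfiable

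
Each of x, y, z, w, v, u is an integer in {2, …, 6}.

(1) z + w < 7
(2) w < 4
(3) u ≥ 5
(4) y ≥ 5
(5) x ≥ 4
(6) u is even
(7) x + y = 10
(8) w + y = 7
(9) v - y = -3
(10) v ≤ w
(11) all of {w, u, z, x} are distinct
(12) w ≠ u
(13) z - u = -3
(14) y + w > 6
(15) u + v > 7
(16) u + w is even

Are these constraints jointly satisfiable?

Take x = 5, y = 5, z = 3, w = 2, v = 2, u = 6. Then constraint 1: z + w = 5; constraint 7: x + y = 10; constraint 8: w + y = 7, and every other listed constraint is also met.

Satisfiable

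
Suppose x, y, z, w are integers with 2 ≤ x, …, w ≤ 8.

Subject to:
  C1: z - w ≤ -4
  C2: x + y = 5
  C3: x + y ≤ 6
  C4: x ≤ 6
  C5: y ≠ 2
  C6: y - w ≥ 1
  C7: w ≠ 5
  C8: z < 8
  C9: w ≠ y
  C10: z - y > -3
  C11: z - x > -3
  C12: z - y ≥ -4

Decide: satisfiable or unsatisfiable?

Constraints 1, 6, and 12 give w − z ≥ 4, z − y ≥ -4, y − w ≥ 1.
Adding all 3 inequalities: the left sides telescope to 0, and the right sides sum to 4 + (-4) + 1 = 1. So 0 ≥ 1, which is false.

Unsatisfiable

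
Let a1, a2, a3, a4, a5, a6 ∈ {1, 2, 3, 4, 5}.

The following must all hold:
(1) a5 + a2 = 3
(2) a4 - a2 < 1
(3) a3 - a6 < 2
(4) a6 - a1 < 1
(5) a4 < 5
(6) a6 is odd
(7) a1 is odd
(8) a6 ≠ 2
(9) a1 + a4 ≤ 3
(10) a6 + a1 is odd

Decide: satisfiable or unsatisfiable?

Constraint 6 makes a6 odd and constraint 7 makes a1 odd, so a6 + a1 must be even. Constraint 10 says a6 + a1 is odd — contradiction.

Unsatisfiable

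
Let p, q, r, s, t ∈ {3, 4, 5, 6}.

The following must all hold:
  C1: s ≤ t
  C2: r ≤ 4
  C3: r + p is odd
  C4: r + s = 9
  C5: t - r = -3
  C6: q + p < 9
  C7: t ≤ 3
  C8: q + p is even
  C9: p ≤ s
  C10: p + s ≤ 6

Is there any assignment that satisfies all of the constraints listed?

From constraint 2: r ≤ 4. From constraints 1 and 7: s ≤ t ≤ 3. Hence r + s ≤ 7. But constraint 4 requires r + s = 9, and 9 > 7. Contradiction.

Unsatisfiable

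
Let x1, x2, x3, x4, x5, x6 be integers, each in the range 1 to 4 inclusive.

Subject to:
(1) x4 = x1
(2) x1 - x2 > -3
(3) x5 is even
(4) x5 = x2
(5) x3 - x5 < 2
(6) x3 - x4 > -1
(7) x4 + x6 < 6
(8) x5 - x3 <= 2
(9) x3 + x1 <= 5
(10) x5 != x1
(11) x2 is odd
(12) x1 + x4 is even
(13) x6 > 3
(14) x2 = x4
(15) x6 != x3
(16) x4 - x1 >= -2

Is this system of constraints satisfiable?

Unsatisfiable

From constraints 1, 4, and 14, x5 = x2 = x4 = x1, so x5 = x1. But constraint 10 says x5 ≠ x1. Contradiction.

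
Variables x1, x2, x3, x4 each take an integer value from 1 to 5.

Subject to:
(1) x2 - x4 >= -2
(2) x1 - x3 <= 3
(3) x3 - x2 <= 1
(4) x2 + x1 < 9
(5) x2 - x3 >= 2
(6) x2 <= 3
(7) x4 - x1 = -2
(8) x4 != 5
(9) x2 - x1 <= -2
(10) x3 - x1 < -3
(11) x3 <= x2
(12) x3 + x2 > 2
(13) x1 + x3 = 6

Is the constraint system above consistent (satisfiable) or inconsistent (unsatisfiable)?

Constraints 2, 5, and 9 give x2 − x3 ≥ 2, x3 − x1 ≥ -3, x1 − x2 ≥ 2.
Adding all 3 inequalities: the left sides telescope to 0, and the right sides sum to 2 + (-3) + 2 = 1. So 0 ≥ 1, which is false.

Unsatisfiable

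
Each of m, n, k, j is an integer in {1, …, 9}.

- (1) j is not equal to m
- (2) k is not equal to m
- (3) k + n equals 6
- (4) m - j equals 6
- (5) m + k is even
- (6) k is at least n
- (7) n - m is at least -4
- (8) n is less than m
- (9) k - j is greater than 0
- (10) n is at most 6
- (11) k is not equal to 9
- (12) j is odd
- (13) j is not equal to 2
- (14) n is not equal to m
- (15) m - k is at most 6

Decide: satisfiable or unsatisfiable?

Satisfiable

Try m = 7, n = 3, k = 3, j = 1.
Check constraint 3: k + n = 6; constraint 4: m - j = 6; constraint 7: n - m = -4. The remaining constraints are straightforward to verify.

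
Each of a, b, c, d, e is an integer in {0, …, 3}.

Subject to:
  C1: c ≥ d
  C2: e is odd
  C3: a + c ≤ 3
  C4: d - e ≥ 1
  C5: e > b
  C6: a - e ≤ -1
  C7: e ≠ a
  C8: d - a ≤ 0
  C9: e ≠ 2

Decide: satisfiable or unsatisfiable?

Constraints 4, 6, and 8 give e − a ≥ 1, a − d ≥ 0, d − e ≥ 1.
Adding all 3 inequalities: the left sides telescope to 0, and the right sides sum to 1 + 0 + 1 = 2. So 0 ≥ 2, which is false.

Unsatisfiable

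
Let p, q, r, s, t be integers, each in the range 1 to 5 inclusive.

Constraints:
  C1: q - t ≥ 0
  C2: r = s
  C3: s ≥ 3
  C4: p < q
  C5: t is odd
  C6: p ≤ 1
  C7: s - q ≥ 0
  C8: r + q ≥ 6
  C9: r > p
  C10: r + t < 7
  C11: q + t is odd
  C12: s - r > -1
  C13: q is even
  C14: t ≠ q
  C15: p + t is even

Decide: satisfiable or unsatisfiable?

Satisfiable

The assignment p = 1, q = 2, r = 5, s = 5, t = 1 works:
  constraint 1 holds since q - t = 1.
  constraint 7 holds since s - q = 3.
The rest check out directly.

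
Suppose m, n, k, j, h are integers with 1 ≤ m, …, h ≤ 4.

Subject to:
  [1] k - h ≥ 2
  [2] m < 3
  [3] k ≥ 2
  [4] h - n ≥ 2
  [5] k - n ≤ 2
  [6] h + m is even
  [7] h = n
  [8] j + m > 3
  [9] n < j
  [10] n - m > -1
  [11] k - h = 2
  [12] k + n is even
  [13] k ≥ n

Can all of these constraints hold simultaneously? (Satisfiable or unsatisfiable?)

Constraints 1, 4, and 5 give n − k ≥ -2, k − h ≥ 2, h − n ≥ 2.
Adding all 3 inequalities: the left sides telescope to 0, and the right sides sum to (-2) + 2 + 2 = 2. So 0 ≥ 2, which is false.

Unsatisfiable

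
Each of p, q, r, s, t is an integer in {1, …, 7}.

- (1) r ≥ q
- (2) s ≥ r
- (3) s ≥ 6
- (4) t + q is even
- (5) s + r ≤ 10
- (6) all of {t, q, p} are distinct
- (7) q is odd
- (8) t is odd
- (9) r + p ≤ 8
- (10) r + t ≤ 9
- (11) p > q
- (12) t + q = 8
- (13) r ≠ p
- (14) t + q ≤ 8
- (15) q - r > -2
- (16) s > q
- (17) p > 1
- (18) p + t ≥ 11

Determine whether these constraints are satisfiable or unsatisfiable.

Satisfiable

One satisfying assignment is p = 6, q = 1, r = 1, s = 6, t = 7.
For the less obvious constraints — constraint 5: s + r = 7; constraint 9: r + p = 7; constraint 10: r + t = 8 — and the others hold by inspection.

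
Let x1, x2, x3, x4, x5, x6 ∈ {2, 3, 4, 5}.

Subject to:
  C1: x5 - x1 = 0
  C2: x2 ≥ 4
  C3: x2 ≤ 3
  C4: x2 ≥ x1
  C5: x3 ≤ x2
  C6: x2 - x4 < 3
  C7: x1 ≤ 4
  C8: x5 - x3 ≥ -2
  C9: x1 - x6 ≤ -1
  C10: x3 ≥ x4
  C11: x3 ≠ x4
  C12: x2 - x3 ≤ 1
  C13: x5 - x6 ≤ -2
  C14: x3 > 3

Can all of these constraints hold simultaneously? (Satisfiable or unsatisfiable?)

From constraint 14: x3 ≥ 4. From constraints 3 and 5: x3 ≤ x2 and x2 ≤ 3, so x3 ≤ 3. But 3 < 4, so no value of x3 works.

Unsatisfiable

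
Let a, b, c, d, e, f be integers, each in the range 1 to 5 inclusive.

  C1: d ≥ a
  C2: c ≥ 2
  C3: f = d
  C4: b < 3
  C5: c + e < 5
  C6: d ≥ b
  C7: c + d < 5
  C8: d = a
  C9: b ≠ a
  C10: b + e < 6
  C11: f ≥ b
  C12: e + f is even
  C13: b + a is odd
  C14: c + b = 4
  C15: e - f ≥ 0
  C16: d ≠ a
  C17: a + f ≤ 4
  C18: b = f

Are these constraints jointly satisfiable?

Unsatisfiable

From constraints 3, 8, and 18, b = f = d = a, so b = a. But constraint 9 says b ≠ a. Contradiction.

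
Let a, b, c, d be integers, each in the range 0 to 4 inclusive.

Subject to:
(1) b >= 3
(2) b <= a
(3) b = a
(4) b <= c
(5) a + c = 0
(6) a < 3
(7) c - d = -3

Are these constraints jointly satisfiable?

Unsatisfiable

From constraints 1 and 2: a ≥ b and b ≥ 3, so a ≥ 3. From constraint 6: a ≤ 2. But 2 < 3, so no value of a works.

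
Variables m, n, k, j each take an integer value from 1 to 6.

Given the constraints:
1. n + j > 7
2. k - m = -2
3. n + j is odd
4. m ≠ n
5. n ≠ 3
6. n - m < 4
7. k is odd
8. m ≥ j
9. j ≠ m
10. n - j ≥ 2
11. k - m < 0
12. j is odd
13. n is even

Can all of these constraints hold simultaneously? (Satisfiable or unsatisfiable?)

Satisfiable

One satisfying assignment is m = 5, n = 6, k = 3, j = 3.
For the less obvious constraints — constraint 1: n + j = 9; constraint 2: k - m = -2 — and the others hold by inspection.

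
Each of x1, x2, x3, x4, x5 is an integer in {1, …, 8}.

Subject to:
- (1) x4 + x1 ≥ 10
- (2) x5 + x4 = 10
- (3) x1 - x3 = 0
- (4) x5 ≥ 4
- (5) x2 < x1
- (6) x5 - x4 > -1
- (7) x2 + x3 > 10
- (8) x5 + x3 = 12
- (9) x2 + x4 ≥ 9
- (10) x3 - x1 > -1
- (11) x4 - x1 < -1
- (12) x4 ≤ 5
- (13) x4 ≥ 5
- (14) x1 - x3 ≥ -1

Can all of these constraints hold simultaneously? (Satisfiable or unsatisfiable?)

Satisfiable

Take x1 = 7, x2 = 5, x3 = 7, x4 = 5, x5 = 5. Then constraint 1: x4 + x1 = 12; constraint 2: x5 + x4 = 10, and every other listed constraint is also met.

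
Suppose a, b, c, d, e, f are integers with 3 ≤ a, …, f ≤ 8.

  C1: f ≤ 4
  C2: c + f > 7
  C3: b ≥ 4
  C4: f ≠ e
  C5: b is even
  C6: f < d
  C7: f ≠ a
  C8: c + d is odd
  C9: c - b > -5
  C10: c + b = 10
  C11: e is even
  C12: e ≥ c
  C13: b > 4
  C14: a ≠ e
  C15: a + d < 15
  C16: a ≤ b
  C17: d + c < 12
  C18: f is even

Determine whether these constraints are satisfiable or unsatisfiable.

Try a = 6, b = 6, c = 4, d = 7, e = 8, f = 4.
Check constraint 2: c + f = 8; constraint 9: c - b = -2; constraint 10: c + b = 10. The remaining constraints are straightforward to verify.

Satisfiable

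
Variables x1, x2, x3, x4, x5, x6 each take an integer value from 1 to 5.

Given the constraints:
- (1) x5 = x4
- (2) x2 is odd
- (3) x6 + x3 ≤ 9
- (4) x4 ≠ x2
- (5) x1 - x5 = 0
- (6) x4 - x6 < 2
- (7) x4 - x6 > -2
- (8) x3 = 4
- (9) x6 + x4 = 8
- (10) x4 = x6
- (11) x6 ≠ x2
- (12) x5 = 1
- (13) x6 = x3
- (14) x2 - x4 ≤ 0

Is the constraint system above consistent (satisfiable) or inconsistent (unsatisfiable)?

Unsatisfiable

Constraint 12 fixes x5 = 1 and constraint 8 fixes x3 = 4. Constraints 1, 10, and 13 give x5 = x4 = x6 = x3, so x5 = x3. But 1 ≠ 4 — contradiction.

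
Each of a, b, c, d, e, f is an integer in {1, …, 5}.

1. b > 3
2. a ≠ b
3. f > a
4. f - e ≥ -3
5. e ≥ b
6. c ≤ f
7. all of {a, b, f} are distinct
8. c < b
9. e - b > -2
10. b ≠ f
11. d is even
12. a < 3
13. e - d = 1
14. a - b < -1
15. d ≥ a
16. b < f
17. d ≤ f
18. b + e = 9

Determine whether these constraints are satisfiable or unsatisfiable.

The assignment a = 1, b = 4, c = 1, d = 4, e = 5, f = 5 works:
  constraint 4 holds since f - e = 0.
  constraint 9 holds since e - b = 1.
  constraint 13 holds since e - d = 1.
The rest check out directly.

Satisfiable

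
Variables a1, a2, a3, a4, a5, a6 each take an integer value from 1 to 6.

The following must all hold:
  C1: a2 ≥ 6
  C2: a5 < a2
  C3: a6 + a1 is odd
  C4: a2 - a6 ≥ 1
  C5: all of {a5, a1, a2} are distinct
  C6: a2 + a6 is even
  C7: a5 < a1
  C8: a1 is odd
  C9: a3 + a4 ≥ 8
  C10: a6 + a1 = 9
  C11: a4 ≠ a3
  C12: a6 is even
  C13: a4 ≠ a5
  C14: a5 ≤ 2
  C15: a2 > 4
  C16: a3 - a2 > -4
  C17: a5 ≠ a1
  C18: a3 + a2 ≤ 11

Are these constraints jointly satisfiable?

Satisfiable

Try a1 = 5, a2 = 6, a3 = 4, a4 = 5, a5 = 1, a6 = 4.
Check constraint 4: a2 - a6 = 2; constraint 9: a3 + a4 = 9; constraint 10: a6 + a1 = 9. The remaining constraints are straightforward to verify.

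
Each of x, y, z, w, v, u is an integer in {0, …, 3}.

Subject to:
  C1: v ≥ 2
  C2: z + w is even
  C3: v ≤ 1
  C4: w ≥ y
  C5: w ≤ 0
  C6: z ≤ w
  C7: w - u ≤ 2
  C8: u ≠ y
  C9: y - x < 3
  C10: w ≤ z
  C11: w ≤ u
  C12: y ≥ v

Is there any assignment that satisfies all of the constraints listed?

Unsatisfiable

From constraints 1 and 12: y ≥ v and v ≥ 2, so y ≥ 2. From constraints 4 and 5: y ≤ w and w ≤ 0, so y ≤ 0. But 0 < 2, so no value of y works.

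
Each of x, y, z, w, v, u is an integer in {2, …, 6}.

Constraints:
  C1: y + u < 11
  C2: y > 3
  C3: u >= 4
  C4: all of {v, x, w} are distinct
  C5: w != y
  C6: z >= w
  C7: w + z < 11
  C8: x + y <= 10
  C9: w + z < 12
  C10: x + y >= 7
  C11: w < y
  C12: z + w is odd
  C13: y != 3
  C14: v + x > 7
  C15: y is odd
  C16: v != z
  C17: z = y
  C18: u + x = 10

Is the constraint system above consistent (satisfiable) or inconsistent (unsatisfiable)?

Satisfiable

One satisfying assignment is x = 5, y = 5, z = 5, w = 4, v = 3, u = 5.
For the less obvious constraints — constraint 1: y + u = 10; constraint 7: w + z = 9 — and the others hold by inspection.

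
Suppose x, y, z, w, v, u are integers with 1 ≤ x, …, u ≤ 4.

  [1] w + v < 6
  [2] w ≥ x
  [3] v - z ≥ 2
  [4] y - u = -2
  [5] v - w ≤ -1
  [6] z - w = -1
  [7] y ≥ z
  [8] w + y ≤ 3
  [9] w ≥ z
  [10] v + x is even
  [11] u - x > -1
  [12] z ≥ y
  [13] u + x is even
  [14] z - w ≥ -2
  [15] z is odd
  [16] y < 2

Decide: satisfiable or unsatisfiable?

Constraints 3, 5, and 14 give v − z ≥ 2, z − w ≥ -2, w − v ≥ 1.
Adding all 3 inequalities: the left sides telescope to 0, and the right sides sum to 2 + (-2) + 1 = 1. So 0 ≥ 1, which is false.

Unsatisfiable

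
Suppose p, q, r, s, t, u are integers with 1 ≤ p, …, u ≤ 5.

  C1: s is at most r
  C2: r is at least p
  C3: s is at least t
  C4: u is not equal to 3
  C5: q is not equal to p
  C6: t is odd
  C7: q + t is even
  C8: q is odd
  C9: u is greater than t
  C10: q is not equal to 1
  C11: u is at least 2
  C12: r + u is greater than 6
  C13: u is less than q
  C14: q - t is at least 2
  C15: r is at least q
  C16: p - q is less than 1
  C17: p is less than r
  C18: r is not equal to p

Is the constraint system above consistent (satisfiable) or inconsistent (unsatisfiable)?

The assignment p = 1, q = 3, r = 5, s = 1, t = 1, u = 2 works:
  constraint 12 holds since r + u = 7.
  constraint 14 holds since q - t = 2.
The rest check out directly.

Satisfiable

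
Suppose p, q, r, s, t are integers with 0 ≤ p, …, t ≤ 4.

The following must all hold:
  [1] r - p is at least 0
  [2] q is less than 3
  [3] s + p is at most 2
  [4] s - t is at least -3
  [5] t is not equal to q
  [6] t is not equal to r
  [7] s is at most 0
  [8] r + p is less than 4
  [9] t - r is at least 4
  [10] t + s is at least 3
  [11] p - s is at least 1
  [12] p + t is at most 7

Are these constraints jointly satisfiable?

Unsatisfiable

Constraints 1, 4, 9, and 11 give r − p ≥ 0, p − s ≥ 1, s − t ≥ -3, t − r ≥ 4.
Adding all 4 inequalities: the left sides telescope to 0, and the right sides sum to 0 + 1 + (-3) + 4 = 2. So 0 ≥ 2, which is false.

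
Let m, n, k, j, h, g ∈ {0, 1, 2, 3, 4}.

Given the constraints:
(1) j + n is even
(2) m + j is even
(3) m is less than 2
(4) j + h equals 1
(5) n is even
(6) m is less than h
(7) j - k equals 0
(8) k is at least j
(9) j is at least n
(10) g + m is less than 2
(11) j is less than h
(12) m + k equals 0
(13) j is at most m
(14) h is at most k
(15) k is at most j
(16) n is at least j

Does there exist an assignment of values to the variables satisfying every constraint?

Unsatisfiable

Constraints 11, 14, and 15 give k ≤ j, j < h, h ≤ k. Chaining: k ≤ j < h ≤ k, which forces k < k — impossible.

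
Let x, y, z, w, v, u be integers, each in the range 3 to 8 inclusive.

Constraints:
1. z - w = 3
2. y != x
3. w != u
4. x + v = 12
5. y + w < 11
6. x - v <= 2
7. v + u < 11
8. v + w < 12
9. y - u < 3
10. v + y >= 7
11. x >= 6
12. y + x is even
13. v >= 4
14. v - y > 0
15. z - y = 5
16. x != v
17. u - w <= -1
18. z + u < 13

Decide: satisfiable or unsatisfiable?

Satisfiable

Try x = 7, y = 3, z = 8, w = 5, v = 5, u = 3.
Check constraint 1: z - w = 3; constraint 4: x + v = 12. The remaining constraints are straightforward to verify.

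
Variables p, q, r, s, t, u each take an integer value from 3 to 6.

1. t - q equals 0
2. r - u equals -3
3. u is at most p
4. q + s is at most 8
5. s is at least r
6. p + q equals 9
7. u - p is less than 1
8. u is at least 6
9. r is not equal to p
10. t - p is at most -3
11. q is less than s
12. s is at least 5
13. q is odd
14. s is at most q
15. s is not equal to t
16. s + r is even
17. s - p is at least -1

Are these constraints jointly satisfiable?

From constraints 3 and 8: p ≥ u ≥ 6. From constraints 12 and 14: q ≥ s ≥ 5. Hence p + q ≥ 11. But constraint 6 requires p + q = 9, and 9 < 11. Contradiction.

Unsatisfiable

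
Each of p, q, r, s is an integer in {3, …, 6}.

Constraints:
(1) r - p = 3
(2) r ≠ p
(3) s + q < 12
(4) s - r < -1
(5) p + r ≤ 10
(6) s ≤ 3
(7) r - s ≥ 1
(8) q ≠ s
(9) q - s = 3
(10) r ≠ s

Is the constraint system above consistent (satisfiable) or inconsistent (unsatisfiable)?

Satisfiable

Take p = 3, q = 6, r = 6, s = 3. Then constraint 1: r - p = 3; constraint 3: s + q = 9, and every other listed constraint is also met.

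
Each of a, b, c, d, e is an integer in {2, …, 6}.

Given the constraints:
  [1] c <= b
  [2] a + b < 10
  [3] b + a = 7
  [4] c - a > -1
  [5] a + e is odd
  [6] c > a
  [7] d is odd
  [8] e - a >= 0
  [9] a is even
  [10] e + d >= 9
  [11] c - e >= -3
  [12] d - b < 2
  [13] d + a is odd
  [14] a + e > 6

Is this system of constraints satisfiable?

One satisfying assignment is a = 2, b = 5, c = 3, d = 5, e = 5.
For the less obvious constraints — constraint 2: a + b = 7; constraint 3: b + a = 7 — and the others hold by inspection.

Satisfiable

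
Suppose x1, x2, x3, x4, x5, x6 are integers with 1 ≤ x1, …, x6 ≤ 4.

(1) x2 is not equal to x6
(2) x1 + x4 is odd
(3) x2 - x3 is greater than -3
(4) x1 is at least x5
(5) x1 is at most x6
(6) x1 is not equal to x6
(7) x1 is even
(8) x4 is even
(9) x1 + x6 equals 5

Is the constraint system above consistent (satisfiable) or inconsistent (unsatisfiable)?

Unsatisfiable

Constraint 7 makes x1 even and constraint 8 makes x4 even, so x1 + x4 must be even. Constraint 2 says x1 + x4 is odd — contradiction.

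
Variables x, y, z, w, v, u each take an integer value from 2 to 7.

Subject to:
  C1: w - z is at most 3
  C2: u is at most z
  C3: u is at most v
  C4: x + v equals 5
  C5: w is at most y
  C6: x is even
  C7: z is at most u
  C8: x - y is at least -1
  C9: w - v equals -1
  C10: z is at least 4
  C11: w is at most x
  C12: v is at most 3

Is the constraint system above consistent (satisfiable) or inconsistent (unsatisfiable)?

From constraints 7 and 10: u ≥ z and z ≥ 4, so u ≥ 4. From constraints 3 and 12: u ≤ v and v ≤ 3, so u ≤ 3. But 3 < 4, so no value of u works.

Unsatisfiable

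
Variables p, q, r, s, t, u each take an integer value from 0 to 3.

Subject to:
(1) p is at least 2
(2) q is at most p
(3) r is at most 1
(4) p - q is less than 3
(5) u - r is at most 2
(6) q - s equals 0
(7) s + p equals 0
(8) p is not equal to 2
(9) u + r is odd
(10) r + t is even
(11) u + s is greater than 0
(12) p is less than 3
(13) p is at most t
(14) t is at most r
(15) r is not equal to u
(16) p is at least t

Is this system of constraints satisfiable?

Unsatisfiable

From constraints 1 and 13: t ≥ p and p ≥ 2, so t ≥ 2. From constraints 3 and 14: t ≤ r and r ≤ 1, so t ≤ 1. But 1 < 2, so no value of t works.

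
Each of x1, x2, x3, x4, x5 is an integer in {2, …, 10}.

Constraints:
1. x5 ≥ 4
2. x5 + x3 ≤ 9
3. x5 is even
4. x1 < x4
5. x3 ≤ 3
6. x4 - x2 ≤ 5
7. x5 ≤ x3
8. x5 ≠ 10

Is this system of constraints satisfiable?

From constraints 1 and 7: x3 ≥ x5 and x5 ≥ 4, so x3 ≥ 4. From constraint 5: x3 ≤ 3. But 3 < 4, so no value of x3 works.

Unsatisfiable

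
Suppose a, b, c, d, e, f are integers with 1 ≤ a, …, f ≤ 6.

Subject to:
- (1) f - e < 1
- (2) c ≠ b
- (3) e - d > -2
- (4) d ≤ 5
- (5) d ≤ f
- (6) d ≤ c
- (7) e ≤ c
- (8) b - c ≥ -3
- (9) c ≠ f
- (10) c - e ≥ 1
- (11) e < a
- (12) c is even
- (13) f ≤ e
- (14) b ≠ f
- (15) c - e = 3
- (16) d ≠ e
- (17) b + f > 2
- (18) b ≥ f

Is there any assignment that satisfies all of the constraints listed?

One satisfying assignment is a = 6, b = 3, c = 6, d = 2, e = 3, f = 2.
For the less obvious constraints — constraint 1: f - e = -1; constraint 3: e - d = 1; constraint 8: b - c = -3 — and the others hold by inspection.

Satisfiable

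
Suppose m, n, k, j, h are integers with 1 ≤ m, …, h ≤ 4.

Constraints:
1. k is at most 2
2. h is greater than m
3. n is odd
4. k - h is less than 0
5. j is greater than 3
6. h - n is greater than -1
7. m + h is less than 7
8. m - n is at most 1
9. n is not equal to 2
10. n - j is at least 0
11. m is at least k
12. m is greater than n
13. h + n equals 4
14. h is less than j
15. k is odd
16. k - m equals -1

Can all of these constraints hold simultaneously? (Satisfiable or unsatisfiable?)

Unsatisfiable

Constraints 2, 10, 12, and 14 give h < j, j ≤ n, n < m, m < h. Chaining: h < j ≤ n < m < h, which forces h < h — impossible.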